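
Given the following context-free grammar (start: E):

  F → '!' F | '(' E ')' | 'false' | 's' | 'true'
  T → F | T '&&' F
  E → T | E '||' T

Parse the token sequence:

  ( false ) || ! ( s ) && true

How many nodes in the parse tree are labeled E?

4

[E [E [T [F ( [E [T [F false]]] )]]] || [T [T [F ! [F ( [E [T [F s]]] )]]] && [F true]]]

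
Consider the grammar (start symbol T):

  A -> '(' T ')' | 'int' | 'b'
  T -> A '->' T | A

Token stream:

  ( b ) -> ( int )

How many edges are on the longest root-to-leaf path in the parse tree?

[T [A ( [T [A b]] )] -> [T [A ( [T [A int]] )]]]

5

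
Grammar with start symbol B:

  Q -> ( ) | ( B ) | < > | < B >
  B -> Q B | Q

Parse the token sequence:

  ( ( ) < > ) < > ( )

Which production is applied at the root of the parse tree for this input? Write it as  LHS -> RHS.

[B [Q ( [B [Q ( )] [B [Q < >]]] )] [B [Q < >] [B [Q ( )]]]]

B -> Q B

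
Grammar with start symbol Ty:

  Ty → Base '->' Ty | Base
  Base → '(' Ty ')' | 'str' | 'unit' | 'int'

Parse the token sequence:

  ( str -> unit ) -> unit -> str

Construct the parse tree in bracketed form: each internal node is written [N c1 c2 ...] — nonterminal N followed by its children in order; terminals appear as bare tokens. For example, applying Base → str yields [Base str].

Ty
Base -> Ty
( Ty ) -> Ty
( Base -> Ty ) -> Ty
( str -> Ty ) -> Ty
( str -> Base ) -> Ty
( str -> unit ) -> Ty
( str -> unit ) -> Base -> Ty
( str -> unit ) -> unit -> Ty
( str -> unit ) -> unit -> Base
( str -> unit ) -> unit -> str

[Ty [Base ( [Ty [Base str] -> [Ty [Base unit]]] )] -> [Ty [Base unit] -> [Ty [Base str]]]]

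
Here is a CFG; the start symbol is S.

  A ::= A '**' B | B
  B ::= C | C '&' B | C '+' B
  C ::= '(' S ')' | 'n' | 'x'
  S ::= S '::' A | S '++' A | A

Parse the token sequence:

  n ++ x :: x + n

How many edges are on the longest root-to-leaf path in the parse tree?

6

[S [S [S [A [B [C n]]]] ++ [A [B [C x]]]] :: [A [B [C x] + [B [C n]]]]]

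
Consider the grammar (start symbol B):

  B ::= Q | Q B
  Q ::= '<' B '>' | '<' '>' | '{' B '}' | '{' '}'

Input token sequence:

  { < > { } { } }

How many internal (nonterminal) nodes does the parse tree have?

[B [Q { [B [Q < >] [B [Q { }] [B [Q { }]]]] }]]

8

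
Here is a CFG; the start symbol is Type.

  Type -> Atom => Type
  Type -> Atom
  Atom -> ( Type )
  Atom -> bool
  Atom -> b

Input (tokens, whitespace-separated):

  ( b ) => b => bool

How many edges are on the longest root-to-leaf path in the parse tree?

[Type [Atom ( [Type [Atom b]] )] => [Type [Atom b] => [Type [Atom bool]]]]

4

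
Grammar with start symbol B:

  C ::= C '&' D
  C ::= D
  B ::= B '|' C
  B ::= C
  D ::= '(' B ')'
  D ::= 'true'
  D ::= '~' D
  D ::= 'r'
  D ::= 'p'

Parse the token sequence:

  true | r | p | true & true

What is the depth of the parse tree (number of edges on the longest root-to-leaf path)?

[B [B [B [B [C [D true]]] | [C [D r]]] | [C [D p]]] | [C [C [D true]] & [D true]]]

6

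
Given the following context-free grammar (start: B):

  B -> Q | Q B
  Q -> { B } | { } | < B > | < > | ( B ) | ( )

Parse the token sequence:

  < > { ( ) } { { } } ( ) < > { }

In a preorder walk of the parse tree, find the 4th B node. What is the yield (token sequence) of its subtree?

{ { } } ( ) < > { }

[B [Q < >] [B [Q { [B [Q ( )]] }] [B [Q { [B [Q { }]] }] [B [Q ( )] [B [Q < >] [B [Q { }]]]]]]]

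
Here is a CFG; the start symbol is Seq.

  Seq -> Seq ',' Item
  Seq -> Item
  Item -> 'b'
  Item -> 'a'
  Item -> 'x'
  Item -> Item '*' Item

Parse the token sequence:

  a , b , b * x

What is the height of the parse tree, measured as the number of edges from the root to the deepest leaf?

4

[Seq [Seq [Seq [Item a]] , [Item b]] , [Item [Item b] * [Item x]]]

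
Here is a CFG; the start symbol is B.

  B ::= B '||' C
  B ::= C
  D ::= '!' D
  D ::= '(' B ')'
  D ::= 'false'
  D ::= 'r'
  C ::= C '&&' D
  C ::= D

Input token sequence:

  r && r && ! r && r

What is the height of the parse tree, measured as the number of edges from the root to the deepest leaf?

6

[B [C [C [C [C [D r]] && [D r]] && [D ! [D r]]] && [D r]]]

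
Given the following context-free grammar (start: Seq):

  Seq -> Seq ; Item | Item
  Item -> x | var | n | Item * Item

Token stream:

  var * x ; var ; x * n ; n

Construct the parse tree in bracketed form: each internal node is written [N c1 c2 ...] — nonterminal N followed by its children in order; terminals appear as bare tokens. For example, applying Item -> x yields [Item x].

[Seq [Seq [Seq [Seq [Item [Item var] * [Item x]]] ; [Item var]] ; [Item [Item x] * [Item n]]] ; [Item n]]

Seq
Seq ; Item
Seq ; Item ; Item
Seq ; Item ; Item ; Item
Item ; Item ; Item ; Item
Item * Item ; Item ; Item ; Item
var * Item ; Item ; Item ; Item
var * x ; Item ; Item ; Item
var * x ; var ; Item ; Item
var * x ; var ; Item * Item ; Item
var * x ; var ; x * Item ; Item
var * x ; var ; x * n ; Item
var * x ; var ; x * n ; n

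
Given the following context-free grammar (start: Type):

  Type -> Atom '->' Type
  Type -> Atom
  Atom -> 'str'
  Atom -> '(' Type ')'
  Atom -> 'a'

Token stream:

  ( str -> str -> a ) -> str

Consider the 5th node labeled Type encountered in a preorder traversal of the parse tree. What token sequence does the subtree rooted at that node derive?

[Type [Atom ( [Type [Atom str] -> [Type [Atom str] -> [Type [Atom a]]]] )] -> [Type [Atom str]]]

str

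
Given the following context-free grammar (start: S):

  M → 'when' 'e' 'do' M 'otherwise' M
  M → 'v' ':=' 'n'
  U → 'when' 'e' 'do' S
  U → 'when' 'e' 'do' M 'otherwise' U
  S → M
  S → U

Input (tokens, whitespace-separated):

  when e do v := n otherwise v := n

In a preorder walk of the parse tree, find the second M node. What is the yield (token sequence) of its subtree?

v := n

[S [M when e do [M v := n] otherwise [M v := n]]]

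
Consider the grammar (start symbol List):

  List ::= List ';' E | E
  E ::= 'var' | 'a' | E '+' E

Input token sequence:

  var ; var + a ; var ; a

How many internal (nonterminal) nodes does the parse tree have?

[List [List [List [List [E var]] ; [E [E var] + [E a]]] ; [E var]] ; [E a]]

10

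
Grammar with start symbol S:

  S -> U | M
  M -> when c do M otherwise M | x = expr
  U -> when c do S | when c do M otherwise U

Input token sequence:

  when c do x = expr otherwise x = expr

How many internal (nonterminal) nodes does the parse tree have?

4

[S [M when c do [M x = expr] otherwise [M x = expr]]]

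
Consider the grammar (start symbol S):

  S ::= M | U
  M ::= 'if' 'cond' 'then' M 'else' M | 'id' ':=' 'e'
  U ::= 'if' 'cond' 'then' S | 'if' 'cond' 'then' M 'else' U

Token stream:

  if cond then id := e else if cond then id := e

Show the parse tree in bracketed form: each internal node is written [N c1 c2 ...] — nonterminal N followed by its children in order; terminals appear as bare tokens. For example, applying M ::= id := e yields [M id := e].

S
U
if cond then M else U
if cond then id := e else U
if cond then id := e else if cond then S
if cond then id := e else if cond then M
if cond then id := e else if cond then id := e

[S [U if cond then [M id := e] else [U if cond then [S [M id := e]]]]]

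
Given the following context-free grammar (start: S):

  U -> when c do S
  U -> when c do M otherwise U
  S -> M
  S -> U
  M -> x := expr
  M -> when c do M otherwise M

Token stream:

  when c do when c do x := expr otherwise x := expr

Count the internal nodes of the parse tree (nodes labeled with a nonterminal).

6

[S [U when c do [S [M when c do [M x := expr] otherwise [M x := expr]]]]]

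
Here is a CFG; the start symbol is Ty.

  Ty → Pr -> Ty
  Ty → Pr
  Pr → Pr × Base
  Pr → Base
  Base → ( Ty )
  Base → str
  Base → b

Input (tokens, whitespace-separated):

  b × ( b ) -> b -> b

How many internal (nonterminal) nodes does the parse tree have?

[Ty [Pr [Pr [Base b]] × [Base ( [Ty [Pr [Base b]]] )]] -> [Ty [Pr [Base b]] -> [Ty [Pr [Base b]]]]]

14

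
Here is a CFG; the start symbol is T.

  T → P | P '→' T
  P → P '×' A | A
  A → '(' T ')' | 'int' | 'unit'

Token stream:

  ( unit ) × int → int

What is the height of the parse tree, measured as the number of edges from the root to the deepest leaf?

[T [P [P [A ( [T [P [A unit]]] )]] × [A int]] → [T [P [A int]]]]

7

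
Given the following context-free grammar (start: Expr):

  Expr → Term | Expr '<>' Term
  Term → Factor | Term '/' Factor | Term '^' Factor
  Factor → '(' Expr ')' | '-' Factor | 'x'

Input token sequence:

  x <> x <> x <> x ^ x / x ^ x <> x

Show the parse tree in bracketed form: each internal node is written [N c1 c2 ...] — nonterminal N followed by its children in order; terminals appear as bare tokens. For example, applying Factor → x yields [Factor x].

Expr
Expr <> Term
Expr <> Term <> Term
Expr <> Term <> Term <> Term
Expr <> Term <> Term <> Term <> Term
Term <> Term <> Term <> Term <> Term
Factor <> Term <> Term <> Term <> Term
x <> Term <> Term <> Term <> Term
x <> Factor <> Term <> Term <> Term
x <> x <> Term <> Term <> Term
x <> x <> Factor <> Term <> Term
x <> x <> x <> Term <> Term
x <> x <> x <> Term ^ Factor <> Term
x <> x <> x <> Term / Factor ^ Factor <> Term
x <> x <> x <> Term ^ Factor / Factor ^ Factor <> Term
x <> x <> x <> Factor ^ Factor / Factor ^ Factor <> Term
x <> x <> x <> x ^ Factor / Factor ^ Factor <> Term
x <> x <> x <> x ^ x / Factor ^ Factor <> Term
x <> x <> x <> x ^ x / x ^ Factor <> Term
x <> x <> x <> x ^ x / x ^ x <> Term
x <> x <> x <> x ^ x / x ^ x <> Factor
x <> x <> x <> x ^ x / x ^ x <> x

[Expr [Expr [Expr [Expr [Expr [Term [Factor x]]] <> [Term [Factor x]]] <> [Term [Factor x]]] <> [Term [Term [Term [Term [Factor x]] ^ [Factor x]] / [Factor x]] ^ [Factor x]]] <> [Term [Factor x]]]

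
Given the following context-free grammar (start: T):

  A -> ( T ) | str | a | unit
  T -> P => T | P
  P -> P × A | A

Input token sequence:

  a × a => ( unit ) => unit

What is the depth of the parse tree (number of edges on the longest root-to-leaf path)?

[T [P [P [A a]] × [A a]] => [T [P [A ( [T [P [A unit]]] )]] => [T [P [A unit]]]]]

7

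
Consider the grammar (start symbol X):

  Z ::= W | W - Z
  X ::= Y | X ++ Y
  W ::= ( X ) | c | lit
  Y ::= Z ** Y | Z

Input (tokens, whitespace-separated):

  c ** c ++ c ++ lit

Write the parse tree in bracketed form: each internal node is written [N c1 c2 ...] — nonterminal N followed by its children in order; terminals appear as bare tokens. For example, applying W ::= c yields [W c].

[X [X [X [Y [Z [W c]] ** [Y [Z [W c]]]]] ++ [Y [Z [W c]]]] ++ [Y [Z [W lit]]]]

X
X ++ Y
X ++ Y ++ Y
Y ++ Y ++ Y
Z ** Y ++ Y ++ Y
W ** Y ++ Y ++ Y
c ** Y ++ Y ++ Y
c ** Z ++ Y ++ Y
c ** W ++ Y ++ Y
c ** c ++ Y ++ Y
c ** c ++ Z ++ Y
c ** c ++ W ++ Y
c ** c ++ c ++ Y
c ** c ++ c ++ Z
c ** c ++ c ++ W
c ** c ++ c ++ lit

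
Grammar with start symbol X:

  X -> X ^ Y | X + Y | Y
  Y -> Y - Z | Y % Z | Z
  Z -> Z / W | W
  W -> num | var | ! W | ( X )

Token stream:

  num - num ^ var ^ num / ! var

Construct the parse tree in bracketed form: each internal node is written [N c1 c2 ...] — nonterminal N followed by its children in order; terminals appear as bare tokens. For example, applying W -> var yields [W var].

[X [X [X [Y [Y [Z [W num]]] - [Z [W num]]]] ^ [Y [Z [W var]]]] ^ [Y [Z [Z [W num]] / [W ! [W var]]]]]

X
X ^ Y
X ^ Y ^ Y
Y ^ Y ^ Y
Y - Z ^ Y ^ Y
Z - Z ^ Y ^ Y
W - Z ^ Y ^ Y
num - Z ^ Y ^ Y
num - W ^ Y ^ Y
num - num ^ Y ^ Y
num - num ^ Z ^ Y
num - num ^ W ^ Y
num - num ^ var ^ Y
num - num ^ var ^ Z
num - num ^ var ^ Z / W
num - num ^ var ^ W / W
num - num ^ var ^ num / W
num - num ^ var ^ num / ! W
num - num ^ var ^ num / ! var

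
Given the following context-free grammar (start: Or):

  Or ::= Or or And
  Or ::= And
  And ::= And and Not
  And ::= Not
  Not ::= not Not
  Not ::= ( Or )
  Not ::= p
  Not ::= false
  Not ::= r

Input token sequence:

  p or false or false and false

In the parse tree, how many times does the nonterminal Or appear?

[Or [Or [Or [And [Not p]]] or [And [Not false]]] or [And [And [Not false]] and [Not false]]]

3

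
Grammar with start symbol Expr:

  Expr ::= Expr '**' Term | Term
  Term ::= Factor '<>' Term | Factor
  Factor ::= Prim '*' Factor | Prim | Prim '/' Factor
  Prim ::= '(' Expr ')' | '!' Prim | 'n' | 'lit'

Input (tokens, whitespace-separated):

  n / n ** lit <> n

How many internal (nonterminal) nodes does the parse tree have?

[Expr [Expr [Term [Factor [Prim n] / [Factor [Prim n]]]]] ** [Term [Factor [Prim lit]] <> [Term [Factor [Prim n]]]]]

13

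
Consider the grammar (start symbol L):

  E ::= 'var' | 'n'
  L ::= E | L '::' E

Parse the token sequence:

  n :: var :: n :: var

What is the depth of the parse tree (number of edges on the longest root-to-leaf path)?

5

[L [L [L [L [E n]] :: [E var]] :: [E n]] :: [E var]]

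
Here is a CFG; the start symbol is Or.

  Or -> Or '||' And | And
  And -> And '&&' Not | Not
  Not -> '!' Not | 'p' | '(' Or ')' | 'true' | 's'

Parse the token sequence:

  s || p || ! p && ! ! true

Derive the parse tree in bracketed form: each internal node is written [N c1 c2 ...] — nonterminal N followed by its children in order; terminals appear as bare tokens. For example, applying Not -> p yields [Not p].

[Or [Or [Or [And [Not s]]] || [And [Not p]]] || [And [And [Not ! [Not p]]] && [Not ! [Not ! [Not true]]]]]

Or
Or || And
Or || And || And
And || And || And
Not || And || And
s || And || And
s || Not || And
s || p || And
s || p || And && Not
s || p || Not && Not
s || p || ! Not && Not
s || p || ! p && Not
s || p || ! p && ! Not
s || p || ! p && ! ! Not
s || p || ! p && ! ! true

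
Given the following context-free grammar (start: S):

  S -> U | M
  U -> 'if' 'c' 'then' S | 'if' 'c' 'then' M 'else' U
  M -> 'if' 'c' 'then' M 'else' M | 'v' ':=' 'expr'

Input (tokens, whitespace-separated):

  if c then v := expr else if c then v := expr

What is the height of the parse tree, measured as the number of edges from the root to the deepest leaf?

[S [U if c then [M v := expr] else [U if c then [S [M v := expr]]]]]

5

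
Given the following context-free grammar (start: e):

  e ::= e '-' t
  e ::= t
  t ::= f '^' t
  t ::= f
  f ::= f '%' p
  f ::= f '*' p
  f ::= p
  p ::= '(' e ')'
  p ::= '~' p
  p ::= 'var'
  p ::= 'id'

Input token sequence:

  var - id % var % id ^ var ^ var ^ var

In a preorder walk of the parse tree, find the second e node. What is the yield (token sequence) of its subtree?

[e [e [t [f [p var]]]] - [t [f [f [f [p id]] % [p var]] % [p id]] ^ [t [f [p var]] ^ [t [f [p var]] ^ [t [f [p var]]]]]]]

var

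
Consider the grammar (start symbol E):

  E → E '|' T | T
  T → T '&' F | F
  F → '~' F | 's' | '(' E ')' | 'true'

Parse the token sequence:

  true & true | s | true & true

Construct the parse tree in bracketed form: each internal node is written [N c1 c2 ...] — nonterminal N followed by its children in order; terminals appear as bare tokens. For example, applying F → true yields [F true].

E
E | T
E | T | T
T | T | T
T & F | T | T
F & F | T | T
true & F | T | T
true & true | T | T
true & true | F | T
true & true | s | T
true & true | s | T & F
true & true | s | F & F
true & true | s | true & F
true & true | s | true & true

[E [E [E [T [T [F true]] & [F true]]] | [T [F s]]] | [T [T [F true]] & [F true]]]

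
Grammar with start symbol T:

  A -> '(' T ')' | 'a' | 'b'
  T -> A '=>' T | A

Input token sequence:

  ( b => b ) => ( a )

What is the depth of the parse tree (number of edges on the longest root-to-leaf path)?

5

[T [A ( [T [A b] => [T [A b]]] )] => [T [A ( [T [A a]] )]]]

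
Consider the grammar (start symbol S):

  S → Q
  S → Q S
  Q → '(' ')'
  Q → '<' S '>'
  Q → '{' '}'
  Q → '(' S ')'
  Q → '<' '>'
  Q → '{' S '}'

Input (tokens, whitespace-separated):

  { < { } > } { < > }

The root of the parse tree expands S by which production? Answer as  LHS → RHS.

[S [Q { [S [Q < [S [Q { }]] >]] }] [S [Q { [S [Q < >]] }]]]

S → Q S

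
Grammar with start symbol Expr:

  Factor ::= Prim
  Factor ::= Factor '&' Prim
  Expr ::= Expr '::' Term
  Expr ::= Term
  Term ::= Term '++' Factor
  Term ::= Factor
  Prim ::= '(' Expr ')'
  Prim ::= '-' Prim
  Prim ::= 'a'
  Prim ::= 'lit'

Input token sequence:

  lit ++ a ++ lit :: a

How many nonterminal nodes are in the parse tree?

[Expr [Expr [Term [Term [Term [Factor [Prim lit]]] ++ [Factor [Prim a]]] ++ [Factor [Prim lit]]]] :: [Term [Factor [Prim a]]]]

14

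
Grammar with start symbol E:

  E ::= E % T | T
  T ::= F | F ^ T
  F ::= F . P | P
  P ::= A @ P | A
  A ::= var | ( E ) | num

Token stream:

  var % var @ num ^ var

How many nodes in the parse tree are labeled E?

2

[E [E [T [F [P [A var]]]]] % [T [F [P [A var] @ [P [A num]]]] ^ [T [F [P [A var]]]]]]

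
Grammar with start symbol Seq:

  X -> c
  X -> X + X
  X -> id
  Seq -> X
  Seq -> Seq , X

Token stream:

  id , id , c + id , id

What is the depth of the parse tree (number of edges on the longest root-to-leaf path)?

[Seq [Seq [Seq [Seq [X id]] , [X id]] , [X [X c] + [X id]]] , [X id]]

5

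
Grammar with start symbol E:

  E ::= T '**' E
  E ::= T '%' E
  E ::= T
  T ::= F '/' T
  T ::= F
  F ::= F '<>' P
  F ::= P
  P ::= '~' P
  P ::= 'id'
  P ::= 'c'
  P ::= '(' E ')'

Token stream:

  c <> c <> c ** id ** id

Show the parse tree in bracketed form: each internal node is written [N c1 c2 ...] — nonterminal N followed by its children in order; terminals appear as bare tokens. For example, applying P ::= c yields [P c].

[E [T [F [F [F [P c]] <> [P c]] <> [P c]]] ** [E [T [F [P id]]] ** [E [T [F [P id]]]]]]

E
T ** E
F ** E
F <> P ** E
F <> P <> P ** E
P <> P <> P ** E
c <> P <> P ** E
c <> c <> P ** E
c <> c <> c ** E
c <> c <> c ** T ** E
c <> c <> c ** F ** E
c <> c <> c ** P ** E
c <> c <> c ** id ** E
c <> c <> c ** id ** T
c <> c <> c ** id ** F
c <> c <> c ** id ** P
c <> c <> c ** id ** id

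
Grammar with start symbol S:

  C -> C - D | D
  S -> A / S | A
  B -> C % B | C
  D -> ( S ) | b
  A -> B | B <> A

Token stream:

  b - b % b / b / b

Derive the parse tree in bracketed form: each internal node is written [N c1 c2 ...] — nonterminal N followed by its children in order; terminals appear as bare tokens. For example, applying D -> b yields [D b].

S
A / S
B / S
C % B / S
C - D % B / S
D - D % B / S
b - D % B / S
b - b % B / S
b - b % C / S
b - b % D / S
b - b % b / S
b - b % b / A / S
b - b % b / B / S
b - b % b / C / S
b - b % b / D / S
b - b % b / b / S
b - b % b / b / A
b - b % b / b / B
b - b % b / b / C
b - b % b / b / D
b - b % b / b / b

[S [A [B [C [C [D b]] - [D b]] % [B [C [D b]]]]] / [S [A [B [C [D b]]]] / [S [A [B [C [D b]]]]]]]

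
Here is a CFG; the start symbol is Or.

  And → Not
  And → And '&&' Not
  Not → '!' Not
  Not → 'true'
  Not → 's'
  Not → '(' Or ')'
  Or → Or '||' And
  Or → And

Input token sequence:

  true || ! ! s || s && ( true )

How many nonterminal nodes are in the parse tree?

[Or [Or [Or [And [Not true]]] || [And [Not ! [Not ! [Not s]]]]] || [And [And [Not s]] && [Not ( [Or [And [Not true]]] )]]]

16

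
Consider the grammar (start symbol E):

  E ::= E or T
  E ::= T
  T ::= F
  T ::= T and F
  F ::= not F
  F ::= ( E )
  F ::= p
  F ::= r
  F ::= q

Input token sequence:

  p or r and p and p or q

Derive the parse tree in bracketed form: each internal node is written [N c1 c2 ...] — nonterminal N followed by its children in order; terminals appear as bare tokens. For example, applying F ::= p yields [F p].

[E [E [E [T [F p]]] or [T [T [T [F r]] and [F p]] and [F p]]] or [T [F q]]]

E
E or T
E or T or T
T or T or T
F or T or T
p or T or T
p or T and F or T
p or T and F and F or T
p or F and F and F or T
p or r and F and F or T
p or r and p and F or T
p or r and p and p or T
p or r and p and p or F
p or r and p and p or q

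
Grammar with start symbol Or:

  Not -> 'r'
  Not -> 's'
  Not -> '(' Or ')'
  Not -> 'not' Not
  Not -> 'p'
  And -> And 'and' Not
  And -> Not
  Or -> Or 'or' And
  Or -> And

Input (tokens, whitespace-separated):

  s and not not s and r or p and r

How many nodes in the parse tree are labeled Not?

[Or [Or [And [And [And [Not s]] and [Not not [Not not [Not s]]]] and [Not r]]] or [And [And [Not p]] and [Not r]]]

7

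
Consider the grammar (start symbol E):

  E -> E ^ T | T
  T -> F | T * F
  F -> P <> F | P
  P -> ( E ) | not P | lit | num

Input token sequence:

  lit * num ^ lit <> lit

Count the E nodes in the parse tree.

[E [E [T [T [F [P lit]]] * [F [P num]]]] ^ [T [F [P lit] <> [F [P lit]]]]]

2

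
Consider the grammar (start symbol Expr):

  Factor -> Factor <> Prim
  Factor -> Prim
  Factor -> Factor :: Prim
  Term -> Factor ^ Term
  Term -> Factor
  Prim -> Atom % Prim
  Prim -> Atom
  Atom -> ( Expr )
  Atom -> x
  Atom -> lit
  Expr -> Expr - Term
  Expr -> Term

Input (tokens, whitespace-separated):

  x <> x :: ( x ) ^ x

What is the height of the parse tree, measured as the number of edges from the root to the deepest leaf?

[Expr [Term [Factor [Factor [Factor [Prim [Atom x]]] <> [Prim [Atom x]]] :: [Prim [Atom ( [Expr [Term [Factor [Prim [Atom x]]]]] )]]] ^ [Term [Factor [Prim [Atom x]]]]]]

10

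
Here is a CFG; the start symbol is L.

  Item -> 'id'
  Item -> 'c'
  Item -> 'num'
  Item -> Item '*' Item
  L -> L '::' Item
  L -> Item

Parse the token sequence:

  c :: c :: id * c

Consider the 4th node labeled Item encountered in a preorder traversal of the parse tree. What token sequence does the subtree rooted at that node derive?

id

[L [L [L [Item c]] :: [Item c]] :: [Item [Item id] * [Item c]]]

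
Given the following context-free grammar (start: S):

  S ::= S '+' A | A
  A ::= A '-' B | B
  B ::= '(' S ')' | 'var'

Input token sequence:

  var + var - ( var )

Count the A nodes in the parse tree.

[S [S [A [B var]]] + [A [A [B var]] - [B ( [S [A [B var]]] )]]]

4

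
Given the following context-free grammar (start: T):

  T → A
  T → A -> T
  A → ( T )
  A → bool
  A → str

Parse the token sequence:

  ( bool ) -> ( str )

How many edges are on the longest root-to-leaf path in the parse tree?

5

[T [A ( [T [A bool]] )] -> [T [A ( [T [A str]] )]]]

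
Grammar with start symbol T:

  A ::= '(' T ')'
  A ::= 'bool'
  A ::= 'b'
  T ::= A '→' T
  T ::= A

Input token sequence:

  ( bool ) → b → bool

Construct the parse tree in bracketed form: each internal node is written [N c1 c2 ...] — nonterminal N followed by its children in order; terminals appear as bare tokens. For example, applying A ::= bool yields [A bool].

[T [A ( [T [A bool]] )] → [T [A b] → [T [A bool]]]]

T
A → T
( T ) → T
( A ) → T
( bool ) → T
( bool ) → A → T
( bool ) → b → T
( bool ) → b → A
( bool ) → b → bool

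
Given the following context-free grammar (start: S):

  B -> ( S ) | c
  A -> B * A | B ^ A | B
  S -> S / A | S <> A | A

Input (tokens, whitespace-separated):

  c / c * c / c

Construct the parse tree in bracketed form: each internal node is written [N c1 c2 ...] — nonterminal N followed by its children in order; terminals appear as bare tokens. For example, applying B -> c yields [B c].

[S [S [S [A [B c]]] / [A [B c] * [A [B c]]]] / [A [B c]]]

S
S / A
S / A / A
A / A / A
B / A / A
c / A / A
c / B * A / A
c / c * A / A
c / c * B / A
c / c * c / A
c / c * c / B
c / c * c / c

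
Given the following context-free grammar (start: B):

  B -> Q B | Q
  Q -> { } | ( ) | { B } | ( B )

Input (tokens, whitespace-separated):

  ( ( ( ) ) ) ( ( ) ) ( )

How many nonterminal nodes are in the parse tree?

[B [Q ( [B [Q ( [B [Q ( )]] )]] )] [B [Q ( [B [Q ( )]] )] [B [Q ( )]]]]

12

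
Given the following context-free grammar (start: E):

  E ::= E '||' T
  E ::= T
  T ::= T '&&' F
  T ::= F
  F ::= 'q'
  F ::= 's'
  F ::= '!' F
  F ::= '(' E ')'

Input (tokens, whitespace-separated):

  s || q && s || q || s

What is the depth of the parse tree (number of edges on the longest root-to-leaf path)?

6

[E [E [E [E [T [F s]]] || [T [T [F q]] && [F s]]] || [T [F q]]] || [T [F s]]]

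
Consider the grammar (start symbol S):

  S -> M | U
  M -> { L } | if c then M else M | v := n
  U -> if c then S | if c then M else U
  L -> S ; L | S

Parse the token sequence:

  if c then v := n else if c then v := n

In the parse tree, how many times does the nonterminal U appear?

[S [U if c then [M v := n] else [U if c then [S [M v := n]]]]]

2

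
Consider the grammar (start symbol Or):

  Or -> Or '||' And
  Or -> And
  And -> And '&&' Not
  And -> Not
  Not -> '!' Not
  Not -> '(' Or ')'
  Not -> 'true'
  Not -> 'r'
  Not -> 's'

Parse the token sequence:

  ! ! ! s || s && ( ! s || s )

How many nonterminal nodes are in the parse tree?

18

[Or [Or [And [Not ! [Not ! [Not ! [Not s]]]]]] || [And [And [Not s]] && [Not ( [Or [Or [And [Not ! [Not s]]]] || [And [Not s]]] )]]]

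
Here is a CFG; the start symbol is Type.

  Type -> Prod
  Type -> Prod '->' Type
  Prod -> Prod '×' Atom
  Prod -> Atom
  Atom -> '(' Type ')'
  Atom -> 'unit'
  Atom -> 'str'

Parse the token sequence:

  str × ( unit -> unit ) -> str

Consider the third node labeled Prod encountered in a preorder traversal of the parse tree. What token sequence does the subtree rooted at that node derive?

unit

[Type [Prod [Prod [Atom str]] × [Atom ( [Type [Prod [Atom unit]] -> [Type [Prod [Atom unit]]]] )]] -> [Type [Prod [Atom str]]]]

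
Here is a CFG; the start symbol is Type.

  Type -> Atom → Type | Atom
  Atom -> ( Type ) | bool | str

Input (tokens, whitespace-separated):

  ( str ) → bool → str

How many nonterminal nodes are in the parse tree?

8

[Type [Atom ( [Type [Atom str]] )] → [Type [Atom bool] → [Type [Atom str]]]]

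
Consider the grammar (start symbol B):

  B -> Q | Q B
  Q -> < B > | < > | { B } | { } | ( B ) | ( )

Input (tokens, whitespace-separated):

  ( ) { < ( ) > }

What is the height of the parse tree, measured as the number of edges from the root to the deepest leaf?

7

[B [Q ( )] [B [Q { [B [Q < [B [Q ( )]] >]] }]]]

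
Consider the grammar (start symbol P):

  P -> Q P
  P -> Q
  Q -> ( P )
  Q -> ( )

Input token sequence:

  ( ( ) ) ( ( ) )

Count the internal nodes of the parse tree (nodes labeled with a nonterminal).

[P [Q ( [P [Q ( )]] )] [P [Q ( [P [Q ( )]] )]]]

8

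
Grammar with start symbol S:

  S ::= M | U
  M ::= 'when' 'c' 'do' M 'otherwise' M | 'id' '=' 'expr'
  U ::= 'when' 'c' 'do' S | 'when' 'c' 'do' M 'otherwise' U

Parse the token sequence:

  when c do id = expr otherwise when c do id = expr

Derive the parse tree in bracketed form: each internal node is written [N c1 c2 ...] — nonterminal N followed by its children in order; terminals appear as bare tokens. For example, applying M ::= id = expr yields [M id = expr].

S
U
when c do M otherwise U
when c do id = expr otherwise U
when c do id = expr otherwise when c do S
when c do id = expr otherwise when c do M
when c do id = expr otherwise when c do id = expr

[S [U when c do [M id = expr] otherwise [U when c do [S [M id = expr]]]]]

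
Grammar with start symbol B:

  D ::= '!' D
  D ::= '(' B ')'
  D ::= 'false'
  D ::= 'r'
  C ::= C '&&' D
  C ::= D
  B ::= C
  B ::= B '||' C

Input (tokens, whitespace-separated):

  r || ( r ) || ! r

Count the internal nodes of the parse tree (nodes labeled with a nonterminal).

[B [B [B [C [D r]]] || [C [D ( [B [C [D r]]] )]]] || [C [D ! [D r]]]]

13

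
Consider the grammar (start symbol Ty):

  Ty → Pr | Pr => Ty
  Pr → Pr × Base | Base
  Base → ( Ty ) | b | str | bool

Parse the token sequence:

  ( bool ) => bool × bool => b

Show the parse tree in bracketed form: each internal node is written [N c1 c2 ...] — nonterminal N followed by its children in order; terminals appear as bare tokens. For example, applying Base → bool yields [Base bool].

[Ty [Pr [Base ( [Ty [Pr [Base bool]]] )]] => [Ty [Pr [Pr [Base bool]] × [Base bool]] => [Ty [Pr [Base b]]]]]

Ty
Pr => Ty
Base => Ty
( Ty ) => Ty
( Pr ) => Ty
( Base ) => Ty
( bool ) => Ty
( bool ) => Pr => Ty
( bool ) => Pr × Base => Ty
( bool ) => Base × Base => Ty
( bool ) => bool × Base => Ty
( bool ) => bool × bool => Ty
( bool ) => bool × bool => Pr
( bool ) => bool × bool => Base
( bool ) => bool × bool => b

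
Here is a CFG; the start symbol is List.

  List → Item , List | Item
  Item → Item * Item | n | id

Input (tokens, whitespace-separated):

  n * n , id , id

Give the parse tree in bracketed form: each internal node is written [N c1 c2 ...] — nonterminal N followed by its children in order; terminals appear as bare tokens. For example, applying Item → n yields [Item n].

List
Item , List
Item * Item , List
n * Item , List
n * n , List
n * n , Item , List
n * n , id , List
n * n , id , Item
n * n , id , id

[List [Item [Item n] * [Item n]] , [List [Item id] , [List [Item id]]]]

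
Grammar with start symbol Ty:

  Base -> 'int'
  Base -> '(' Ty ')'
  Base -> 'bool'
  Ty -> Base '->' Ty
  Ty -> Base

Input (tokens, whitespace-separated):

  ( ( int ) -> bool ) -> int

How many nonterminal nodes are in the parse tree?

10

[Ty [Base ( [Ty [Base ( [Ty [Base int]] )] -> [Ty [Base bool]]] )] -> [Ty [Base int]]]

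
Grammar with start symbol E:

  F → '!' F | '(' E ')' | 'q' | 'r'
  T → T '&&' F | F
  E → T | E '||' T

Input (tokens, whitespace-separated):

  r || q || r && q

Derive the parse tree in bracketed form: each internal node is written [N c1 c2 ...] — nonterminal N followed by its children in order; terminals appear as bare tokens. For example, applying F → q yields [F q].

[E [E [E [T [F r]]] || [T [F q]]] || [T [T [F r]] && [F q]]]

E
E || T
E || T || T
T || T || T
F || T || T
r || T || T
r || F || T
r || q || T
r || q || T && F
r || q || F && F
r || q || r && F
r || q || r && q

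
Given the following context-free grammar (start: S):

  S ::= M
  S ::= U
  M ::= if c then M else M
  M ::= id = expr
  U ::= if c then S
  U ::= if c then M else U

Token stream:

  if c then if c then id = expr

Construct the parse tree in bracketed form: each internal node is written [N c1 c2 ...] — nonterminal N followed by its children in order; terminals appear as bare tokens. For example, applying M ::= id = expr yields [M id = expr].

[S [U if c then [S [U if c then [S [M id = expr]]]]]]

S
U
if c then S
if c then U
if c then if c then S
if c then if c then M
if c then if c then id = expr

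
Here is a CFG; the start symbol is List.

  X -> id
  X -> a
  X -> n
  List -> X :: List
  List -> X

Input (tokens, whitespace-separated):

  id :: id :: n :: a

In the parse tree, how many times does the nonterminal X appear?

[List [X id] :: [List [X id] :: [List [X n] :: [List [X a]]]]]

4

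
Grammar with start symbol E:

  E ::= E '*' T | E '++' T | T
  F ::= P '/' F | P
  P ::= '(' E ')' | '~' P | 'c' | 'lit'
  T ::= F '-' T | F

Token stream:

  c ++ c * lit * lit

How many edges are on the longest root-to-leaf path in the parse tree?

7

[E [E [E [E [T [F [P c]]]] ++ [T [F [P c]]]] * [T [F [P lit]]]] * [T [F [P lit]]]]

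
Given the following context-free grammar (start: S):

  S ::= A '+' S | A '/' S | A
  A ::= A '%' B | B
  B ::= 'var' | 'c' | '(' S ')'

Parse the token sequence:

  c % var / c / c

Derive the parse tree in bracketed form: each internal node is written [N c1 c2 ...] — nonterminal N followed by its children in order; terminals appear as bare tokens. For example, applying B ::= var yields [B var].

[S [A [A [B c]] % [B var]] / [S [A [B c]] / [S [A [B c]]]]]

S
A / S
A % B / S
B % B / S
c % B / S
c % var / S
c % var / A / S
c % var / B / S
c % var / c / S
c % var / c / A
c % var / c / B
c % var / c / c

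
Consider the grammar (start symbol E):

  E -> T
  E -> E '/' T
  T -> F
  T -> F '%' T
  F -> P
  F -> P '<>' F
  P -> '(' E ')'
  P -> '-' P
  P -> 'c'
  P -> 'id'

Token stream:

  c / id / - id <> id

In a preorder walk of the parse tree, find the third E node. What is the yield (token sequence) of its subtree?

[E [E [E [T [F [P c]]]] / [T [F [P id]]]] / [T [F [P - [P id]] <> [F [P id]]]]]

c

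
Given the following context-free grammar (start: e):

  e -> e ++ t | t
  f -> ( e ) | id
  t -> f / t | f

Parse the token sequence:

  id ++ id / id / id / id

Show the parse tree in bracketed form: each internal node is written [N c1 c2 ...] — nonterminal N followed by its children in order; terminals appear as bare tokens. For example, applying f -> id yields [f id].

e
e ++ t
t ++ t
f ++ t
id ++ t
id ++ f / t
id ++ id / t
id ++ id / f / t
id ++ id / id / t
id ++ id / id / f / t
id ++ id / id / id / t
id ++ id / id / id / f
id ++ id / id / id / id

[e [e [t [f id]]] ++ [t [f id] / [t [f id] / [t [f id] / [t [f id]]]]]]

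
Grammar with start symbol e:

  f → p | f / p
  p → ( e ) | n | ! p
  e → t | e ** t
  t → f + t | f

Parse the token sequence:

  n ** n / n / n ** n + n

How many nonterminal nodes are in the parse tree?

[e [e [e [t [f [p n]]]] ** [t [f [f [f [p n]] / [p n]] / [p n]]]] ** [t [f [p n]] + [t [f [p n]]]]]

19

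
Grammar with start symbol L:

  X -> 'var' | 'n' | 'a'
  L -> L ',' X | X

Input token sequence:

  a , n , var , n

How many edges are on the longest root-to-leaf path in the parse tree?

5

[L [L [L [L [X a]] , [X n]] , [X var]] , [X n]]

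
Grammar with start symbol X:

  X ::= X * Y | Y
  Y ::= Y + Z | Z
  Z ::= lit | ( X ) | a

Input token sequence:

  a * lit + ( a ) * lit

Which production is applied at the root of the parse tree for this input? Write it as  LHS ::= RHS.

[X [X [X [Y [Z a]]] * [Y [Y [Z lit]] + [Z ( [X [Y [Z a]]] )]]] * [Y [Z lit]]]

X ::= X * Y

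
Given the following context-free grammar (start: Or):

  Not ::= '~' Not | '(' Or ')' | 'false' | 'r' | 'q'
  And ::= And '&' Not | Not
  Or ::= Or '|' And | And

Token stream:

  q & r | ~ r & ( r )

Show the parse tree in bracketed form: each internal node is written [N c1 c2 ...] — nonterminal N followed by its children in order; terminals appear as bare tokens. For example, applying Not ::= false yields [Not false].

Or
Or | And
And | And
And & Not | And
Not & Not | And
q & Not | And
q & r | And
q & r | And & Not
q & r | Not & Not
q & r | ~ Not & Not
q & r | ~ r & Not
q & r | ~ r & ( Or )
q & r | ~ r & ( And )
q & r | ~ r & ( Not )
q & r | ~ r & ( r )

[Or [Or [And [And [Not q]] & [Not r]]] | [And [And [Not ~ [Not r]]] & [Not ( [Or [And [Not r]]] )]]]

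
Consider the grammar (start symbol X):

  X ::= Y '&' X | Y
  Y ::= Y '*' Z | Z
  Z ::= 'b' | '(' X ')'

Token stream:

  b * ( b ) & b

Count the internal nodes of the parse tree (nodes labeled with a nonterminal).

11

[X [Y [Y [Z b]] * [Z ( [X [Y [Z b]]] )]] & [X [Y [Z b]]]]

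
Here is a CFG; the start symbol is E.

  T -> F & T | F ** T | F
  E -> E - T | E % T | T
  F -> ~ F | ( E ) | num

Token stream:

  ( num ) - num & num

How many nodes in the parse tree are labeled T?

[E [E [T [F ( [E [T [F num]]] )]]] - [T [F num] & [T [F num]]]]

4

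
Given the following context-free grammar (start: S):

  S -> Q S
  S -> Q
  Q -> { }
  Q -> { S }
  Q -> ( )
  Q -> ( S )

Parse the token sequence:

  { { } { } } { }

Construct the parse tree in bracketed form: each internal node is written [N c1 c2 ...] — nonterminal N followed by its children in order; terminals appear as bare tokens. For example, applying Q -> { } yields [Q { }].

S
Q S
{ S } S
{ Q S } S
{ { } S } S
{ { } Q } S
{ { } { } } S
{ { } { } } Q
{ { } { } } { }

[S [Q { [S [Q { }] [S [Q { }]]] }] [S [Q { }]]]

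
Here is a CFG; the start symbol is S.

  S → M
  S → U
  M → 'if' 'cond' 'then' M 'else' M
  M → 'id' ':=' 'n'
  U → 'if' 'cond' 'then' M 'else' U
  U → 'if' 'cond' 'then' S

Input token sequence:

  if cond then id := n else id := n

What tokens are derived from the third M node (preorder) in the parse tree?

[S [M if cond then [M id := n] else [M id := n]]]

id := n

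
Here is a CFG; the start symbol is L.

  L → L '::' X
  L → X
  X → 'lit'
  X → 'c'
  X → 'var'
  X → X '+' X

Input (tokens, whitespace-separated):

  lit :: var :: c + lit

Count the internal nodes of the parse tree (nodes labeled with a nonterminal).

8

[L [L [L [X lit]] :: [X var]] :: [X [X c] + [X lit]]]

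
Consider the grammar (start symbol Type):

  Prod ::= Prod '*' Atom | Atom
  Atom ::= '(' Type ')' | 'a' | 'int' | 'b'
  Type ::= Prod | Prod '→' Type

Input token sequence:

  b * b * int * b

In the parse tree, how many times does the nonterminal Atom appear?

4

[Type [Prod [Prod [Prod [Prod [Atom b]] * [Atom b]] * [Atom int]] * [Atom b]]]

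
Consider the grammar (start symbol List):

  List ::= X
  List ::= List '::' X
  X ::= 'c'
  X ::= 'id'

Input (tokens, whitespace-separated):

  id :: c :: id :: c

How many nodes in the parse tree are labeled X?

4

[List [List [List [List [X id]] :: [X c]] :: [X id]] :: [X c]]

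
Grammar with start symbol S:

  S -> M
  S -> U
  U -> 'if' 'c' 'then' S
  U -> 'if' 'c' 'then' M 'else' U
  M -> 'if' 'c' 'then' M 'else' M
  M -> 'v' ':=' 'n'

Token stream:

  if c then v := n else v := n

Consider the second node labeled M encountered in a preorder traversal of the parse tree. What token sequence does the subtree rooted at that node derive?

[S [M if c then [M v := n] else [M v := n]]]

v := n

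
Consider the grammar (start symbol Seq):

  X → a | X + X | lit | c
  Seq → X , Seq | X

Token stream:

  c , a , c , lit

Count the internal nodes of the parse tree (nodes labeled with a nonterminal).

[Seq [X c] , [Seq [X a] , [Seq [X c] , [Seq [X lit]]]]]

8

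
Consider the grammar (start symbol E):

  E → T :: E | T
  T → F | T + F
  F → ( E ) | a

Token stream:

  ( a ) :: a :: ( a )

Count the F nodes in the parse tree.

5

[E [T [F ( [E [T [F a]]] )]] :: [E [T [F a]] :: [E [T [F ( [E [T [F a]]] )]]]]]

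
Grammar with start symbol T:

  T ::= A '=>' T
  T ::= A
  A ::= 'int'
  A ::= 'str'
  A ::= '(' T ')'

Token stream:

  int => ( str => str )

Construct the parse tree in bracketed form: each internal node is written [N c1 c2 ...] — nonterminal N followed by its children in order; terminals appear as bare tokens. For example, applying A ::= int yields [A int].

T
A => T
int => T
int => A
int => ( T )
int => ( A => T )
int => ( str => T )
int => ( str => A )
int => ( str => str )

[T [A int] => [T [A ( [T [A str] => [T [A str]]] )]]]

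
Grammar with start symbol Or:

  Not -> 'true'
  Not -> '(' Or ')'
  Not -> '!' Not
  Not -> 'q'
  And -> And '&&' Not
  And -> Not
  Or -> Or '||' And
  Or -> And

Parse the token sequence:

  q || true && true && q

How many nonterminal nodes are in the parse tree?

[Or [Or [And [Not q]]] || [And [And [And [Not true]] && [Not true]] && [Not q]]]

10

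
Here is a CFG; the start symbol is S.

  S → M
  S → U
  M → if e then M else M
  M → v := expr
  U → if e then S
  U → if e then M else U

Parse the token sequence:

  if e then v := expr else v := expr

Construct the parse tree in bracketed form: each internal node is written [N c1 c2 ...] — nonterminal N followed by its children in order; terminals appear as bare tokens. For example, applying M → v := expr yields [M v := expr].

[S [M if e then [M v := expr] else [M v := expr]]]

S
M
if e then M else M
if e then v := expr else M
if e then v := expr else v := expr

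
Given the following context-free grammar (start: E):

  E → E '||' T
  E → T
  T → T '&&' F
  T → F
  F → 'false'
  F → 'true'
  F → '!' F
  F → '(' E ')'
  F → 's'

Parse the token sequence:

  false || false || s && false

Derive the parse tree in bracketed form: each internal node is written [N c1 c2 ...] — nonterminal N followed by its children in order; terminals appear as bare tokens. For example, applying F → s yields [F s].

[E [E [E [T [F false]]] || [T [F false]]] || [T [T [F s]] && [F false]]]

E
E || T
E || T || T
T || T || T
F || T || T
false || T || T
false || F || T
false || false || T
false || false || T && F
false || false || F && F
false || false || s && F
false || false || s && false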